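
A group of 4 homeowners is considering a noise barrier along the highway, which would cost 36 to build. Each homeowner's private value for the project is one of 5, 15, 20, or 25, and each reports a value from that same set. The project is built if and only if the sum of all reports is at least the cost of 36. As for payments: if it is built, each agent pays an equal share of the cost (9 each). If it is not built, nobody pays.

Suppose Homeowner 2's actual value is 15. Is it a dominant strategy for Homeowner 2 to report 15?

No

Consider the case where Homeowner 1 reports 5, Homeowner 3 reports 5 and Homeowner 4 reports 5.
Truthful report 15: project not built, utility 0.
Report 25 instead: project built, pays 9, utility 15 - 9 = 6.
Since 6 > 0, reporting 25 is strictly better here, so truthful reporting is not dominant.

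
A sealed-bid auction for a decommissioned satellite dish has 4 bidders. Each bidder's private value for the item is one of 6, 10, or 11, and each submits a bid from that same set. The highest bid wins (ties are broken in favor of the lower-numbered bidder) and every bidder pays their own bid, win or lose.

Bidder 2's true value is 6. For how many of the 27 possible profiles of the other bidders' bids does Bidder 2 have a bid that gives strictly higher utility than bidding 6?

Others bid (6, 6, 6): truth gives -6; bid 10 gives -4 > -6. Violating.
Others bid (6, 6, 10): truth gives -6; bid 10 gives -4 > -6. Violating.
Others bid (6, 6, 11): truth gives -6; bid 11 gives -5 > -6. Violating.
Others bid (6, 10, 6): truth gives -6; bid 10 gives -4 > -6. Violating.
Others bid (11, 6, 6): truth gives -6; no alternative beats it.
Others bid (11, 6, 10): truth gives -6; no alternative beats it.
(Checking all 27 profiles: 18 have a profitable deviation, 9 do not.)

18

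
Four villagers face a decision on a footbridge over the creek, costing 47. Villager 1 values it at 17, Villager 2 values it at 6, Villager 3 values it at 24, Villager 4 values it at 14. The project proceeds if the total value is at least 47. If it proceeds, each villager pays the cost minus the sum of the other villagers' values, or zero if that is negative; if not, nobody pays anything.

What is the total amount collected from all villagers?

13

Total value 61 ≥ cost 47, so it is built.
Villager 1: others sum to 44; max(0, 47 - 44) = 3.
Villager 2: others sum to 55; max(0, 47 - 55) = 0.
Villager 3: others sum to 37; max(0, 47 - 37) = 10.
Villager 4: others sum to 47; max(0, 47 - 47) = 0.
Total collected = 3 + 0 + 10 + 0 = 13.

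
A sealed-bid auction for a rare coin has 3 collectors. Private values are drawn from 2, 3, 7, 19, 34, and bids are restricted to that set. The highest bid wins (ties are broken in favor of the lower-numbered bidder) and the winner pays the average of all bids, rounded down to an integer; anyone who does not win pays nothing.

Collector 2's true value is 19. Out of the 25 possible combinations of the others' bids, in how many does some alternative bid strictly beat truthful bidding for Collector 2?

Others bid (2, 2): truth gives 12; bid 3 gives 17 > 12. Violating.
Others bid (2, 3): truth gives 11; bid 3 gives 17 > 11. Violating.
Others bid (2, 7): truth gives 10; bid 7 gives 14 > 10. Violating.
Others bid (3, 2): truth gives 11; bid 7 gives 15 > 11. Violating.
Others bid (2, 19): truth gives 6; no alternative beats it.
Others bid (2, 34): truth gives 0; no alternative beats it.
(Checking all 25 profiles: 8 have a profitable deviation, 17 do not.)

8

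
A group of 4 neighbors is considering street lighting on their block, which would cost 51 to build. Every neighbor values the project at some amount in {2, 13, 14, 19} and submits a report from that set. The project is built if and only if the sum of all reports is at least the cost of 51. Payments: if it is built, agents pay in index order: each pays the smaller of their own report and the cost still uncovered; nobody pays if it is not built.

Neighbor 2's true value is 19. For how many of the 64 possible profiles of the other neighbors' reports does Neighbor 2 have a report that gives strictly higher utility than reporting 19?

30

Others report (2, 19, 19): truth gives 0; report 13 gives 6 > 0. Violating.
Others report (13, 13, 13): truth gives 0; report 13 gives 6 > 0. Violating.
Others report (13, 13, 14): truth gives 0; report 13 gives 6 > 0. Violating.
Others report (13, 13, 19): truth gives 0; report 13 gives 6 > 0. Violating.
Others report (2, 2, 2): truth gives 0; no alternative beats it.
Others report (2, 2, 13): truth gives 0; no alternative beats it.
(Checking all 64 profiles: 30 have a profitable deviation, 34 do not.)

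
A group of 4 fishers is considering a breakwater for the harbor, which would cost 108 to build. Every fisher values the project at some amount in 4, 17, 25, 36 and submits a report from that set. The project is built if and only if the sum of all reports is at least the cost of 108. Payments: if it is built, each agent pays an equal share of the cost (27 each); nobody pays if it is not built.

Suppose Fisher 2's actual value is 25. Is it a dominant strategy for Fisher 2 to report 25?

Consider the case where Fisher 1 reports 17, Fisher 3 reports 36 and Fisher 4 reports 36.
Truthful report 25: project built, pays 27, utility 25 - 27 = -2.
Report 4 instead: project not built, utility 0.
Since 0 > -2, reporting 4 is strictly better here, so truthful reporting is not dominant.

No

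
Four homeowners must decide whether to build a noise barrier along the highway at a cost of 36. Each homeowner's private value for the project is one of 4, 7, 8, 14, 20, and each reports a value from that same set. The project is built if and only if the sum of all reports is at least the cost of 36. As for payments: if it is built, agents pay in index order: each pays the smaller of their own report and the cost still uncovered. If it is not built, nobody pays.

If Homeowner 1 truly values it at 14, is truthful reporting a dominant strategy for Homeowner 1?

Consider the case where Homeowner 2 reports 4, Homeowner 3 reports 4 and Homeowner 4 reports 20.
Truthful report 14: project built, pays 14, utility 14 - 14 = 0.
Report 8 instead: project built, pays 8, utility 14 - 8 = 6.
Since 6 > 0, reporting 8 is strictly better here, so truthful reporting is not dominant.

No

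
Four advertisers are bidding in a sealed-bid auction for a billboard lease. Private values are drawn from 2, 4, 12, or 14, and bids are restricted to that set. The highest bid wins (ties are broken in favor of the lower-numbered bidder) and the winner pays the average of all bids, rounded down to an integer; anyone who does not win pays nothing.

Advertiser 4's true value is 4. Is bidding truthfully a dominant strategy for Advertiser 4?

Yes

Check each profile of the others' bids and compare truth against every alternative bid.
Others bid (2, 2, 2): truth gives 2, best alternative gives 0.
Others bid (2, 2, 4): truth gives 0, best alternative gives 0.
Others bid (2, 2, 12): truth gives 0, best alternative gives 0.
Others bid (2, 2, 14): truth gives 0, best alternative gives 0.
Others bid (2, 4, 2): truth gives 0, best alternative gives 0.
Others bid (2, 4, 4): truth gives 0, best alternative gives 0.
(Remaining 58 profiles checked similarly; truth is weakly best in each.)
In every case the truthful bid is at least as good as any alternative, so it is a dominant strategy.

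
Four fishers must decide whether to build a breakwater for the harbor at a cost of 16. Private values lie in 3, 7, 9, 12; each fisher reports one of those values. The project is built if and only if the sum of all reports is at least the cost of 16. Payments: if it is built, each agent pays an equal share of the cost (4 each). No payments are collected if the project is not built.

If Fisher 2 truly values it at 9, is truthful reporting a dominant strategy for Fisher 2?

Check each profile of the others' reports and compare truth against every alternative report.
Others report (3, 3, 3): truth gives 5, best alternative gives 5.
Others report (3, 3, 7): truth gives 5, best alternative gives 5.
Others report (3, 3, 9): truth gives 5, best alternative gives 5.
Others report (3, 3, 12): truth gives 5, best alternative gives 5.
Others report (3, 7, 3): truth gives 5, best alternative gives 5.
Others report (3, 7, 7): truth gives 5, best alternative gives 5.
(Remaining 58 profiles checked similarly; truth is weakly best in each.)
In every case the truthful report is at least as good as any alternative, so it is a dominant strategy.

Yes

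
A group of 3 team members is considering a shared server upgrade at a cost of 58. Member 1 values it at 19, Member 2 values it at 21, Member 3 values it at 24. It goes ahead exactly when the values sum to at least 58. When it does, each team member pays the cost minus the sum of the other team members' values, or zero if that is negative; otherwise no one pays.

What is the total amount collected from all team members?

Total value 64 ≥ cost 58, so it is built.
Member 1: others sum to 45; max(0, 58 - 45) = 13.
Member 2: others sum to 43; max(0, 58 - 43) = 15.
Member 3: others sum to 40; max(0, 58 - 40) = 18.
Total collected = 13 + 15 + 18 = 46.

46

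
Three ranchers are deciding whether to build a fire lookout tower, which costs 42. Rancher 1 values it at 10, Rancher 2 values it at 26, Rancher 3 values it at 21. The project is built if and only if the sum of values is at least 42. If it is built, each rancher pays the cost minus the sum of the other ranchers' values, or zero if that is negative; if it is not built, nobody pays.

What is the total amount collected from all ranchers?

17

Total value 57 ≥ cost 42, so it is built.
Rancher 1: others sum to 47; max(0, 42 - 47) = 0.
Rancher 2: others sum to 31; max(0, 42 - 31) = 11.
Rancher 3: others sum to 36; max(0, 42 - 36) = 6.
Total collected = 0 + 11 + 6 = 17.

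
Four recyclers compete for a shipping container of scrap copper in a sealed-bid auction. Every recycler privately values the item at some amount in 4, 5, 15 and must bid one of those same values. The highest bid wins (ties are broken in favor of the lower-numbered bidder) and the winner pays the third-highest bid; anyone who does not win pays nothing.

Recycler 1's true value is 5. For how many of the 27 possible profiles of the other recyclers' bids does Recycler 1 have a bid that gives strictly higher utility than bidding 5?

Others bid (4, 4, 15): truth gives 0; bid 15 gives 1 > 0. Violating.
Others bid (4, 15, 4): truth gives 0; bid 15 gives 1 > 0. Violating.
Others bid (15, 4, 4): truth gives 0; bid 15 gives 1 > 0. Violating.
Others bid (4, 4, 4): truth gives 1; no alternative beats it.
Others bid (4, 4, 5): truth gives 1; no alternative beats it.
(Checking all 27 profiles: 3 have a profitable deviation, 24 do not.)

3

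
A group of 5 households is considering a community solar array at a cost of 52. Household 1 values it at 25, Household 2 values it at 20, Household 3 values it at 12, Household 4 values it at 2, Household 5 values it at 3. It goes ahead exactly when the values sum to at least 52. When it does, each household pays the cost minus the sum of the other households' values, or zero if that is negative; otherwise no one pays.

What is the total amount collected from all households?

27

Total value 62 ≥ cost 52, so it is built.
Household 1: others sum to 37; max(0, 52 - 37) = 15.
Household 2: others sum to 42; max(0, 52 - 42) = 10.
Household 3: others sum to 50; max(0, 52 - 50) = 2.
Household 4: others sum to 60; max(0, 52 - 60) = 0.
Household 5: others sum to 59; max(0, 52 - 59) = 0.
Total collected = 15 + 10 + 2 + 0 + 0 = 27.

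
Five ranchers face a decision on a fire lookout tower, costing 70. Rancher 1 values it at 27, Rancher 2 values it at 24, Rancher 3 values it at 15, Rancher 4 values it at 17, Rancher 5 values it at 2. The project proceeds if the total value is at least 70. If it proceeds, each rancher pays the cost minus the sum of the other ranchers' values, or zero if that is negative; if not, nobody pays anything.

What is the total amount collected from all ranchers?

23

Total value 85 ≥ cost 70, so it is built.
Rancher 1: others sum to 58; max(0, 70 - 58) = 12.
Rancher 2: others sum to 61; max(0, 70 - 61) = 9.
Rancher 3: others sum to 70; max(0, 70 - 70) = 0.
Rancher 4: others sum to 68; max(0, 70 - 68) = 2.
Rancher 5: others sum to 83; max(0, 70 - 83) = 0.
Total collected = 12 + 9 + 0 + 2 + 0 = 23.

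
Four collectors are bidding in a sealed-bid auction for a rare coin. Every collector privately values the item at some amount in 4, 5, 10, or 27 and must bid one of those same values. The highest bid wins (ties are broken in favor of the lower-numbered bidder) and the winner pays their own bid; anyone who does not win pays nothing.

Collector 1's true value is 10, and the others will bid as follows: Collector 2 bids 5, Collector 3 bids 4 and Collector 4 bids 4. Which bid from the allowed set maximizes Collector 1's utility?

5

Bid 4: loses, pays 0, utility 0.
Bid 5: wins, pays 5, utility 10 - 5 = 5.
Bid 10: wins, pays 10, utility 10 - 10 = 0.
Bid 27: wins, pays 27, utility 10 - 27 = -17.
The best choice is 5 with utility 5.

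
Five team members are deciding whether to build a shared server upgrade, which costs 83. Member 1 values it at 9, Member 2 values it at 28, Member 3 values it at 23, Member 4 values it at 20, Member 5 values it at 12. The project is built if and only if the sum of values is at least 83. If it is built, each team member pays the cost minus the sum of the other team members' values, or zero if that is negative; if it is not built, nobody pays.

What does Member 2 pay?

19

Total value 92 ≥ cost 83, so the project is built.
The other team members' values sum to 64.
Cost minus that sum is 83 - 64 = 19.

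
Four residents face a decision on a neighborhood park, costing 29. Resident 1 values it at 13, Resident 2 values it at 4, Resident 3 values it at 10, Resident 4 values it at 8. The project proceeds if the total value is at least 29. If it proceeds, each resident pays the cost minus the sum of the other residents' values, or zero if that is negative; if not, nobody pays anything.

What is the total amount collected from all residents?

13

Total value 35 ≥ cost 29, so it is built.
Resident 1: others sum to 22; max(0, 29 - 22) = 7.
Resident 2: others sum to 31; max(0, 29 - 31) = 0.
Resident 3: others sum to 25; max(0, 29 - 25) = 4.
Resident 4: others sum to 27; max(0, 29 - 27) = 2.
Total collected = 7 + 0 + 4 + 2 = 13.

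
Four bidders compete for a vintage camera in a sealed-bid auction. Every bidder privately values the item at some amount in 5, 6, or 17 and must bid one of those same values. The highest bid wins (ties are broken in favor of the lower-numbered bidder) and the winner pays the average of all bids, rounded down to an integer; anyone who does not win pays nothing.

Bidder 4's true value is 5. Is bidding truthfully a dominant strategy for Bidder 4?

Check each profile of the others' bids and compare truth against every alternative bid.
Others bid (5, 5, 5): truth gives 0, best alternative gives 0.
Others bid (5, 5, 6): truth gives 0, best alternative gives 0.
Others bid (5, 5, 17): truth gives 0, best alternative gives 0.
Others bid (5, 6, 5): truth gives 0, best alternative gives 0.
Others bid (5, 6, 6): truth gives 0, best alternative gives 0.
Others bid (5, 6, 17): truth gives 0, best alternative gives 0.
(Remaining 21 profiles checked similarly; truth is weakly best in each.)
In every case the truthful bid is at least as good as any alternative, so it is a dominant strategy.

Yes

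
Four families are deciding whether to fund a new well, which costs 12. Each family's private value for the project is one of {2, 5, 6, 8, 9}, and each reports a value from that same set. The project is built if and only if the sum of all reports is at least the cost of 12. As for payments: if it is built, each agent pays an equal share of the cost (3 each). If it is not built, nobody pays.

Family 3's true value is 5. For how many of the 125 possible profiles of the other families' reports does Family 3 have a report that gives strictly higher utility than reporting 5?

Others report (2, 2, 2): truth gives 0; report 6 gives 2 > 0. Violating.
Others report (2, 2, 5): truth gives 2; no alternative beats it.
Others report (2, 2, 6): truth gives 2; no alternative beats it.
(Checking all 125 profiles: 1 has a profitable deviation, 124 do not.)

1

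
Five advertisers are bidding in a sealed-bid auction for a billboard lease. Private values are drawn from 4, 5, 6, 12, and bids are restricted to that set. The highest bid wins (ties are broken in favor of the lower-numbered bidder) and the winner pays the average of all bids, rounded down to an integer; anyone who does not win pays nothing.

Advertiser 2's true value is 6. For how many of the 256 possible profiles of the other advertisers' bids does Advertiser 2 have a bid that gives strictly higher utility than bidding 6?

1

Others bid (4, 5, 5, 5): truth gives 1; bid 5 gives 2 > 1. Violating.
Others bid (4, 4, 4, 4): truth gives 2; no alternative beats it.
Others bid (4, 4, 4, 5): truth gives 2; no alternative beats it.
(Checking all 256 profiles: 1 has a profitable deviation, 255 do not.)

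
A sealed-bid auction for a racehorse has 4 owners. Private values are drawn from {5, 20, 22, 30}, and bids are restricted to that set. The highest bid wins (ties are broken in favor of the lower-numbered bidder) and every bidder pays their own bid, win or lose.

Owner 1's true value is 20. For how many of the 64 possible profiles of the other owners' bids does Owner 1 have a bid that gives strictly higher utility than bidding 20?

Others bid (5, 5, 5): truth gives 0; bid 5 gives 15 > 0. Violating.
Others bid (5, 5, 22): truth gives -20; bid 22 gives -2 > -20. Violating.
Others bid (5, 5, 30): truth gives -20; bid 5 gives -5 > -20. Violating.
Others bid (5, 20, 22): truth gives -20; bid 22 gives -2 > -20. Violating.
Others bid (5, 5, 20): truth gives 0; no alternative beats it.
Others bid (5, 20, 5): truth gives 0; no alternative beats it.
(Checking all 64 profiles: 57 have a profitable deviation, 7 do not.)

57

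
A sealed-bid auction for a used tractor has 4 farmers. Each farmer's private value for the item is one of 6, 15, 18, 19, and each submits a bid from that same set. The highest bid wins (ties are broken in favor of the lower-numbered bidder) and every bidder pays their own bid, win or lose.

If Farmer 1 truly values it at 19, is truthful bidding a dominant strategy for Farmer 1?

No

Consider the case where Farmer 2 bids 6, Farmer 3 bids 6 and Farmer 4 bids 6.
Truthful bid 19: wins, pays 19, utility 19 - 19 = 0.
Bid 6 instead: wins, pays 6, utility 19 - 6 = 13.
Since 13 > 0, bidding 6 is strictly better here, so truthful bidding is not dominant.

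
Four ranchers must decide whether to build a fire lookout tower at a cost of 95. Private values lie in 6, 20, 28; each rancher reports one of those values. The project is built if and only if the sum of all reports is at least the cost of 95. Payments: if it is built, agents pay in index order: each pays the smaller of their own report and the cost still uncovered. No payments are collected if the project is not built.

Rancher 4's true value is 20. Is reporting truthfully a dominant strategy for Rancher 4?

Yes

Check each profile of the others' reports and compare truth against every alternative report.
Others report (28, 28, 28): truth gives 9, best alternative gives 9.
Others report (20, 28, 28): truth gives 1, best alternative gives 1.
Others report (28, 20, 28): truth gives 1, best alternative gives 1.
Others report (28, 28, 20): truth gives 1, best alternative gives 1.
Others report (6, 6, 6): truth gives 0, best alternative gives 0.
Others report (6, 6, 20): truth gives 0, best alternative gives 0.
(Remaining 21 profiles checked similarly; truth is weakly best in each.)
In every case the truthful report is at least as good as any alternative, so it is a dominant strategy.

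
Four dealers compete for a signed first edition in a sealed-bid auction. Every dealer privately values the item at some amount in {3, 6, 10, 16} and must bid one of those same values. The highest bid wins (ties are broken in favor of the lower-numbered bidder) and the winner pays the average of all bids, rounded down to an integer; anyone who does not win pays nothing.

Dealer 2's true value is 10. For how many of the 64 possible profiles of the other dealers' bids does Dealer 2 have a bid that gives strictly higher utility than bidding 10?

Others bid (3, 3, 3): truth gives 6; bid 6 gives 7 > 6. Violating.
Others bid (3, 3, 6): truth gives 5; bid 6 gives 6 > 5. Violating.
Others bid (3, 3, 16): truth gives 0; bid 16 gives 1 > 0. Violating.
Others bid (3, 6, 3): truth gives 5; bid 6 gives 6 > 5. Violating.
Others bid (3, 3, 10): truth gives 4; no alternative beats it.
Others bid (3, 6, 10): truth gives 3; no alternative beats it.
(Checking all 64 profiles: 12 have a profitable deviation, 52 do not.)

12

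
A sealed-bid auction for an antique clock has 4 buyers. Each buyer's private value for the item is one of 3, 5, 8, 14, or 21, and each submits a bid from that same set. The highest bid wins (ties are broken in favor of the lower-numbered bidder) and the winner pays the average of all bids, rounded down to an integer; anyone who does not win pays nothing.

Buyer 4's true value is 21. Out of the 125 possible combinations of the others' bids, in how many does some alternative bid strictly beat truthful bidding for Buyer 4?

Others bid (3, 3, 3): truth gives 14; bid 5 gives 18 > 14. Violating.
Others bid (3, 3, 5): truth gives 13; bid 8 gives 17 > 13. Violating.
Others bid (3, 3, 8): truth gives 13; bid 14 gives 14 > 13. Violating.
Others bid (3, 5, 3): truth gives 13; bid 8 gives 17 > 13. Violating.
Others bid (3, 3, 14): truth gives 11; no alternative beats it.
Others bid (3, 3, 21): truth gives 0; no alternative beats it.
(Checking all 125 profiles: 27 have a profitable deviation, 98 do not.)

27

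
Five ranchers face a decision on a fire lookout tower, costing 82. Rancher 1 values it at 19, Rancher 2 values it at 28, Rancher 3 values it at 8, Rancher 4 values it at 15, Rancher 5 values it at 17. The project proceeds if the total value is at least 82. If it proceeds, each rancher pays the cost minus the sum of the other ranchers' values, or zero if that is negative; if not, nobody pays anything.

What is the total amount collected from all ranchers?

62

Total value 87 ≥ cost 82, so it is built.
Rancher 1: others sum to 68; max(0, 82 - 68) = 14.
Rancher 2: others sum to 59; max(0, 82 - 59) = 23.
Rancher 3: others sum to 79; max(0, 82 - 79) = 3.
Rancher 4: others sum to 72; max(0, 82 - 72) = 10.
Rancher 5: others sum to 70; max(0, 82 - 70) = 12.
Total collected = 14 + 23 + 3 + 10 + 12 = 62.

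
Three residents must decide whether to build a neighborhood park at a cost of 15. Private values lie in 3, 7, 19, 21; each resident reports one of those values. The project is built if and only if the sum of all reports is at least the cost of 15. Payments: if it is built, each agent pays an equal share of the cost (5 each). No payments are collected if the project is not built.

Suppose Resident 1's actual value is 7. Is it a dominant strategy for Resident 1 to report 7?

No

Consider the case where Resident 2 reports 3 and Resident 3 reports 3.
Truthful report 7: project not built, utility 0.
Report 19 instead: project built, pays 5, utility 7 - 5 = 2.
Since 2 > 0, reporting 19 is strictly better here, so truthful reporting is not dominant.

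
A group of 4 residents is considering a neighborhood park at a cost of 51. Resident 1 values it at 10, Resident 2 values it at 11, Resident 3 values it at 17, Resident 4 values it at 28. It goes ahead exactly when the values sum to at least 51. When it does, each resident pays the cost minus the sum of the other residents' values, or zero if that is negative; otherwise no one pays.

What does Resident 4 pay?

Total value 66 ≥ cost 51, so the project is built.
The other residents' values sum to 38.
Cost minus that sum is 51 - 38 = 13.

13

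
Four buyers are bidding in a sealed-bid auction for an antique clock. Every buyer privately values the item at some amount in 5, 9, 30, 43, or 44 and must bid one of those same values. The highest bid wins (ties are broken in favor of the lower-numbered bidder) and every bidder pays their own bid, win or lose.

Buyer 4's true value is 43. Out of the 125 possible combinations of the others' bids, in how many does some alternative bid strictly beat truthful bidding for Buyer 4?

106

Others bid (5, 5, 5): truth gives 0; bid 9 gives 34 > 0. Violating.
Others bid (5, 5, 9): truth gives 0; bid 30 gives 13 > 0. Violating.
Others bid (5, 5, 43): truth gives -43; bid 44 gives -1 > -43. Violating.
Others bid (5, 5, 44): truth gives -43; bid 5 gives -5 > -43. Violating.
Others bid (5, 5, 30): truth gives 0; no alternative beats it.
Others bid (5, 9, 30): truth gives 0; no alternative beats it.
(Checking all 125 profiles: 106 have a profitable deviation, 19 do not.)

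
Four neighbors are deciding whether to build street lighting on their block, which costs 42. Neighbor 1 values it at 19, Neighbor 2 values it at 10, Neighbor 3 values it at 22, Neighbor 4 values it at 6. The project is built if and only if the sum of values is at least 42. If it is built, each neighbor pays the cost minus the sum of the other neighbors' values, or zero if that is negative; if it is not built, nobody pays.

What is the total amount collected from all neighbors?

11

Total value 57 ≥ cost 42, so it is built.
Neighbor 1: others sum to 38; max(0, 42 - 38) = 4.
Neighbor 2: others sum to 47; max(0, 42 - 47) = 0.
Neighbor 3: others sum to 35; max(0, 42 - 35) = 7.
Neighbor 4: others sum to 51; max(0, 42 - 51) = 0.
Total collected = 4 + 0 + 7 + 0 = 11.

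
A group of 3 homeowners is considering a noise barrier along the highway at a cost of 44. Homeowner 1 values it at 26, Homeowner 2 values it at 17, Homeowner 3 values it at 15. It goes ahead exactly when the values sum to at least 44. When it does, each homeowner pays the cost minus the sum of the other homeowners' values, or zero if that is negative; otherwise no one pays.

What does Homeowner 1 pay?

Total value 58 ≥ cost 44, so the project is built.
The other homeowners' values sum to 32.
Cost minus that sum is 44 - 32 = 12.

12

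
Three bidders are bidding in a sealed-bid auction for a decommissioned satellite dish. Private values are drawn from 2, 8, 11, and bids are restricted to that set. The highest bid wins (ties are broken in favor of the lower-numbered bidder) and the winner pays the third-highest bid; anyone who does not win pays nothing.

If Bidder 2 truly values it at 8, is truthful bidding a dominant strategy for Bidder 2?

No

Consider the case where Bidder 1 bids 2 and Bidder 3 bids 11.
Truthful bid 8: loses, pays 0, utility 0.
Bid 11 instead: wins, pays 2, utility 8 - 2 = 6.
Since 6 > 0, bidding 11 is strictly better here, so truthful bidding is not dominant.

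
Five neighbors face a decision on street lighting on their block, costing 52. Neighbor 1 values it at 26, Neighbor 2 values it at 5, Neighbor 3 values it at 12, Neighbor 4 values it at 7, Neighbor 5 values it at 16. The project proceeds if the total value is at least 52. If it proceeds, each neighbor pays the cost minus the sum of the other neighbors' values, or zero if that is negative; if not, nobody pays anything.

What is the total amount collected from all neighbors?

Total value 66 ≥ cost 52, so it is built.
Neighbor 1: others sum to 40; max(0, 52 - 40) = 12.
Neighbor 2: others sum to 61; max(0, 52 - 61) = 0.
Neighbor 3: others sum to 54; max(0, 52 - 54) = 0.
Neighbor 4: others sum to 59; max(0, 52 - 59) = 0.
Neighbor 5: others sum to 50; max(0, 52 - 50) = 2.
Total collected = 12 + 0 + 0 + 0 + 2 = 14.

14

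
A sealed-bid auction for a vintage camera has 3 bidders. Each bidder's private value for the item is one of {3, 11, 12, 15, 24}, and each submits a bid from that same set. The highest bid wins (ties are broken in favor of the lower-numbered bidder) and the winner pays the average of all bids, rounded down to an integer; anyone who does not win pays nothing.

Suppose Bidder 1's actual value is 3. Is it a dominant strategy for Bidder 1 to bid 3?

Check each profile of the others' bids and compare truth against every alternative bid.
Others bid (11, 11): truth gives 0, best alternative gives -8.
Others bid (3, 11): truth gives 0, best alternative gives -5.
Others bid (11, 3): truth gives 0, best alternative gives -5.
Others bid (3, 3): truth gives 0, best alternative gives -2.
Others bid (3, 12): truth gives 0, best alternative gives 0.
Others bid (3, 15): truth gives 0, best alternative gives 0.
(Remaining 19 profiles checked similarly; truth is weakly best in each.)
In every case the truthful bid is at least as good as any alternative, so it is a dominant strategy.

Yes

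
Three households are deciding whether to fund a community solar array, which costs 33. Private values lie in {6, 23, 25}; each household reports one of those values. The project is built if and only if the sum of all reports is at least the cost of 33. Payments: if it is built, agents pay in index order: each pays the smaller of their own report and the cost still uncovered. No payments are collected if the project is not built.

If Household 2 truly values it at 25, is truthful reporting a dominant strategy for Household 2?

Consider the case where Household 1 reports 6 and Household 3 reports 6.
Truthful report 25: project built, pays 25, utility 25 - 25 = 0.
Report 23 instead: project built, pays 23, utility 25 - 23 = 2.
Since 2 > 0, reporting 23 is strictly better here, so truthful reporting is not dominant.

No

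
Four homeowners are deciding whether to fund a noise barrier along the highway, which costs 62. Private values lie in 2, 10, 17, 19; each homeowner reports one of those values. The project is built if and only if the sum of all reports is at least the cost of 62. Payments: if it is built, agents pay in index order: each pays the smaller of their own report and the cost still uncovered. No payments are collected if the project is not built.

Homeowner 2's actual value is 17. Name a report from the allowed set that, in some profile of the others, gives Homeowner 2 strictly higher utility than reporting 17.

Suppose Homeowner 1 reports 17, Homeowner 3 reports 17 and Homeowner 4 reports 19.
Report 17: project built, pays 17, utility 17 - 17 = 0.
Report 10: project built, pays 10, utility 17 - 10 = 7.
So reporting 10 beats truth here (7 > 0).

10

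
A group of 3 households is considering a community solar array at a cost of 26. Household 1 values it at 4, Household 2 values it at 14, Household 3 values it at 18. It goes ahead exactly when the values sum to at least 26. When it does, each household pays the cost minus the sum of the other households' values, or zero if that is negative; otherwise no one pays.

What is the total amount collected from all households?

Total value 36 ≥ cost 26, so it is built.
Household 1: others sum to 32; max(0, 26 - 32) = 0.
Household 2: others sum to 22; max(0, 26 - 22) = 4.
Household 3: others sum to 18; max(0, 26 - 18) = 8.
Total collected = 0 + 4 + 8 = 12.

12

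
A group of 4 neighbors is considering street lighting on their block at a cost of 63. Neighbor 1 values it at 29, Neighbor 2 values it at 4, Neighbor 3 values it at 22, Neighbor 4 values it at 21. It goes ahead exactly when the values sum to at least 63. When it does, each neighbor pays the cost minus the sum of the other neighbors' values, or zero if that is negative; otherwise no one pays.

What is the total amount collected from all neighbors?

33

Total value 76 ≥ cost 63, so it is built.
Neighbor 1: others sum to 47; max(0, 63 - 47) = 16.
Neighbor 2: others sum to 72; max(0, 63 - 72) = 0.
Neighbor 3: others sum to 54; max(0, 63 - 54) = 9.
Neighbor 4: others sum to 55; max(0, 63 - 55) = 8.
Total collected = 16 + 0 + 9 + 8 = 33.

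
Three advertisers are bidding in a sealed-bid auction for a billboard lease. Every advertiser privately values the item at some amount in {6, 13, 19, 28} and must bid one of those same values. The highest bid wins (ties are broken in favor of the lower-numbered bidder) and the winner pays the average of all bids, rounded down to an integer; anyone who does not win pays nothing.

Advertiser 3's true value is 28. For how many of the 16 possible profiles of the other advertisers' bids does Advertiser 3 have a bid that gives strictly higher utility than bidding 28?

Others bid (6, 6): truth gives 15; bid 13 gives 20 > 15. Violating.
Others bid (6, 13): truth gives 13; bid 19 gives 16 > 13. Violating.
Others bid (13, 6): truth gives 13; bid 19 gives 16 > 13. Violating.
Others bid (13, 13): truth gives 10; bid 19 gives 13 > 10. Violating.
Others bid (6, 19): truth gives 11; no alternative beats it.
Others bid (6, 28): truth gives 0; no alternative beats it.
(Checking all 16 profiles: 4 have a profitable deviation, 12 do not.)

4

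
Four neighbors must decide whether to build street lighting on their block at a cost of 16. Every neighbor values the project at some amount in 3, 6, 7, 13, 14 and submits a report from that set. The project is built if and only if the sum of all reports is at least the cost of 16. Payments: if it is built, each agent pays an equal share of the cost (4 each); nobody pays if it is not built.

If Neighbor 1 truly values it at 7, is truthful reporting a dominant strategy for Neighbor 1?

Check each profile of the others' reports and compare truth against every alternative report.
Others report (3, 3, 3): truth gives 3, best alternative gives 3.
Others report (3, 3, 6): truth gives 3, best alternative gives 3.
Others report (3, 3, 7): truth gives 3, best alternative gives 3.
Others report (3, 3, 13): truth gives 3, best alternative gives 3.
Others report (3, 3, 14): truth gives 3, best alternative gives 3.
Others report (3, 6, 3): truth gives 3, best alternative gives 3.
(Remaining 119 profiles checked similarly; truth is weakly best in each.)
In every case the truthful report is at least as good as any alternative, so it is a dominant strategy.

Yes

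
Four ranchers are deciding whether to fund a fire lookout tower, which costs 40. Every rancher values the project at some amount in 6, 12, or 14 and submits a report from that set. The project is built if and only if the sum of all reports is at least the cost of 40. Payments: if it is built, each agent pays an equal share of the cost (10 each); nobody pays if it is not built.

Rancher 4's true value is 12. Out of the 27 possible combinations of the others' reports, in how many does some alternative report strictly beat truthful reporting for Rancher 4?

3

Others report (6, 6, 14): truth gives 0; report 14 gives 2 > 0. Violating.
Others report (6, 14, 6): truth gives 0; report 14 gives 2 > 0. Violating.
Others report (14, 6, 6): truth gives 0; report 14 gives 2 > 0. Violating.
Others report (6, 6, 6): truth gives 0; no alternative beats it.
Others report (6, 6, 12): truth gives 0; no alternative beats it.
(Checking all 27 profiles: 3 have a profitable deviation, 24 do not.)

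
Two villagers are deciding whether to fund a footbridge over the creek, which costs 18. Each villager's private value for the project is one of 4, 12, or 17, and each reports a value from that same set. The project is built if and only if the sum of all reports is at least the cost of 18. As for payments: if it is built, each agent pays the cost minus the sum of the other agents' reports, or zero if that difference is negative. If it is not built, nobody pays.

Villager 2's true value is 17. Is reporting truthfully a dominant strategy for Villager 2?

Check each profile of the others' reports and compare truth against every alternative report.
Others report (4): truth gives 3, best alternative gives 0.
Others report (17): truth gives 16, best alternative gives 16.
Others report (12): truth gives 11, best alternative gives 11.
In every case the truthful report is at least as good as any alternative, so it is a dominant strategy.

Yes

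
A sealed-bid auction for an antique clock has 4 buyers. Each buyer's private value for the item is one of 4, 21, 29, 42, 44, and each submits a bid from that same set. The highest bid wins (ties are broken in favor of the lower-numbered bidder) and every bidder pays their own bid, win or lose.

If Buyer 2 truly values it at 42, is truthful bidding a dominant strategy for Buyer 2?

No

Consider the case where Buyer 1 bids 4, Buyer 3 bids 4 and Buyer 4 bids 4.
Truthful bid 42: wins, pays 42, utility 42 - 42 = 0.
Bid 21 instead: wins, pays 21, utility 42 - 21 = 21.
Since 21 > 0, bidding 21 is strictly better here, so truthful bidding is not dominant.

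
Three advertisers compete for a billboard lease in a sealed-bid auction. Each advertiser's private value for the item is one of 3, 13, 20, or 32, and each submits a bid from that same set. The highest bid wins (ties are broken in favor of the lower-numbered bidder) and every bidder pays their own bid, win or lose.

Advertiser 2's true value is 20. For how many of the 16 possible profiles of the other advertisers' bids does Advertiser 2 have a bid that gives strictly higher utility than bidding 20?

12

Others bid (3, 3): truth gives 0; bid 13 gives 7 > 0. Violating.
Others bid (3, 13): truth gives 0; bid 13 gives 7 > 0. Violating.
Others bid (3, 32): truth gives -20; bid 3 gives -3 > -20. Violating.
Others bid (13, 32): truth gives -20; bid 3 gives -3 > -20. Violating.
Others bid (3, 20): truth gives 0; no alternative beats it.
Others bid (13, 3): truth gives 0; no alternative beats it.
(Checking all 16 profiles: 12 have a profitable deviation, 4 do not.)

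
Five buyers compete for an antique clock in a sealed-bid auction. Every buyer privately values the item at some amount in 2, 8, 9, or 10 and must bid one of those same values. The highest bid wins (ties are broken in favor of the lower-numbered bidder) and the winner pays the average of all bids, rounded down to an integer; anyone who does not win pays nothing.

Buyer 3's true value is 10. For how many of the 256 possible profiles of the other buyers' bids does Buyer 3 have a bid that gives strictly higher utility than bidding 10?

Others bid (2, 2, 2, 9): truth gives 5; bid 9 gives 6 > 5. Violating.
Others bid (2, 2, 8, 8): truth gives 4; bid 8 gives 5 > 4. Violating.
Others bid (2, 2, 9, 2): truth gives 5; bid 9 gives 6 > 5. Violating.
Others bid (2, 8, 2, 8): truth gives 4; bid 9 gives 5 > 4. Violating.
Others bid (2, 2, 2, 2): truth gives 7; no alternative beats it.
Others bid (2, 2, 2, 8): truth gives 6; no alternative beats it.
(Checking all 256 profiles: 8 have a profitable deviation, 248 do not.)

8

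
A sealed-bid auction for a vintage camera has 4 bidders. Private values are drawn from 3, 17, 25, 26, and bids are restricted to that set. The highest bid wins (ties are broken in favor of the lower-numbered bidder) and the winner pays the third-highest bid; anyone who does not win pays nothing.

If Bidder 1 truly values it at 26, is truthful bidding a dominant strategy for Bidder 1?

Yes

Check each profile of the others' bids and compare truth against every alternative bid.
Others bid (3, 3, 26): truth gives 23, best alternative gives 0.
Others bid (3, 26, 3): truth gives 23, best alternative gives 0.
Others bid (26, 3, 3): truth gives 23, best alternative gives 0.
Others bid (3, 17, 26): truth gives 9, best alternative gives 0.
Others bid (3, 26, 17): truth gives 9, best alternative gives 0.
Others bid (17, 3, 26): truth gives 9, best alternative gives 0.
(Remaining 58 profiles checked similarly; truth is weakly best in each.)
In every case the truthful bid is at least as good as any alternative, so it is a dominant strategy.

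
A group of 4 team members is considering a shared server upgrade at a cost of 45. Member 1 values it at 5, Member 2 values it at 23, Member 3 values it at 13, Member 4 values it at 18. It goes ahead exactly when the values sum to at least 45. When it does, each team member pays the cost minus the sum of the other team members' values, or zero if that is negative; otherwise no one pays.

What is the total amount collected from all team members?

13

Total value 59 ≥ cost 45, so it is built.
Member 1: others sum to 54; max(0, 45 - 54) = 0.
Member 2: others sum to 36; max(0, 45 - 36) = 9.
Member 3: others sum to 46; max(0, 45 - 46) = 0.
Member 4: others sum to 41; max(0, 45 - 41) = 4.
Total collected = 0 + 9 + 0 + 4 = 13.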